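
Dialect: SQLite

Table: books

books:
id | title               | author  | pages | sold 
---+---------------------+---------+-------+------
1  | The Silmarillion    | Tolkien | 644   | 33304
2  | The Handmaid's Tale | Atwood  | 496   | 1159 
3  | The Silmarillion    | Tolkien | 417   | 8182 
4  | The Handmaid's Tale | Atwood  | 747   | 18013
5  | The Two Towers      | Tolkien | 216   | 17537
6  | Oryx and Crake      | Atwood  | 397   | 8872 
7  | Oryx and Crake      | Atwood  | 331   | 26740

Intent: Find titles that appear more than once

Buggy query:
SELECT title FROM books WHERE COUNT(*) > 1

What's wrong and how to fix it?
Bug: COUNT(*) is an aggregate and cannot be used in WHERE

Fix: Group first, then use HAVING for the count condition

Corrected query:
SELECT title FROM books GROUP BY title HAVING COUNT(*) > 1

Result:
title              
-------------------
Oryx and Crake     
The Handmaid's Tale
The Silmarillion   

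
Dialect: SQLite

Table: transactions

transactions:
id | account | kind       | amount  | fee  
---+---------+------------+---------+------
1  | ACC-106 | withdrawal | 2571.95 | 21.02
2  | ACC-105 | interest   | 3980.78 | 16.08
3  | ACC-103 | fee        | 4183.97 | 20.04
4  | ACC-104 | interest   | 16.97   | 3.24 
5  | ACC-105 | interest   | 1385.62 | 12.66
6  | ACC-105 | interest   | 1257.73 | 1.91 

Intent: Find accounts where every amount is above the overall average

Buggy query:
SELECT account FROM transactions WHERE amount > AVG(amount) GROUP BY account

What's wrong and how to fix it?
Bug: AVG() is an aggregate; it can't sit directly in WHERE

Fix: Use a subquery for AVG and a HAVING MIN(...) filter so the condition holds for every row in the group

Corrected query:
SELECT account FROM transactions GROUP BY account HAVING MIN(amount) > (SELECT AVG(amount) FROM transactions)

Result:
account
-------
ACC-103
ACC-106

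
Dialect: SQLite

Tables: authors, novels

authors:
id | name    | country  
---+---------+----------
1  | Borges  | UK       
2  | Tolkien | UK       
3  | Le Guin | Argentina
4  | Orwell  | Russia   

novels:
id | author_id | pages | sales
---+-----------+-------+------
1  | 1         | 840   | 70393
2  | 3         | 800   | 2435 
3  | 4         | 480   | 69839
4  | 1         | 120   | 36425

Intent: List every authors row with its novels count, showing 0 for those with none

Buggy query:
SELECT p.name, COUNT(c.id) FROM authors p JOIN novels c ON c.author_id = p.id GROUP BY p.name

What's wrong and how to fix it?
Bug: INNER JOIN drops authors rows that have no matching novels rows

Fix: Use LEFT JOIN so parents without children still appear (COUNT(c.id) gives 0)

Corrected query:
SELECT p.name, COUNT(c.id) FROM authors p LEFT JOIN novels c ON c.author_id = p.id GROUP BY p.name

Result:
name    | COUNT(c.id)
--------+------------
Borges  | 2          
Le Guin | 1          
Orwell  | 1          
Tolkien | 0          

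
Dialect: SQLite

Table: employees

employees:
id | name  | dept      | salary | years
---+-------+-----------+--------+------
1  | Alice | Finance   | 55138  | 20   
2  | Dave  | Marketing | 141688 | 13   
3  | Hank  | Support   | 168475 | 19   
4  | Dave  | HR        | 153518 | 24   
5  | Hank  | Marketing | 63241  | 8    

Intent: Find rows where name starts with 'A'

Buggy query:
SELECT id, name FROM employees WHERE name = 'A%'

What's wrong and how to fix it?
Bug: '=' compares the literal string including the % character; pattern matching needs LIKE

Fix: Use LIKE for wildcard pattern matching

Corrected query:
SELECT id, name FROM employees WHERE name LIKE 'A%'

Result:
id | name 
---+------
1  | Alice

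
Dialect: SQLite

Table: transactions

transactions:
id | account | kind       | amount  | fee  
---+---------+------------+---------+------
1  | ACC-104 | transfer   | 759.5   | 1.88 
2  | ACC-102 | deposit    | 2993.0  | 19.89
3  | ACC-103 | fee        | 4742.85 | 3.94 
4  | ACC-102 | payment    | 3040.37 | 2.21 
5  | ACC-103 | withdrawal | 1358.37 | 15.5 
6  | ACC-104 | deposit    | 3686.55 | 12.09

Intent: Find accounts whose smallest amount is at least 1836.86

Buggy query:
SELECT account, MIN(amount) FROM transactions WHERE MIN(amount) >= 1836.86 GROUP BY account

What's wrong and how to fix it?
Bug: Aggregates like MIN are computed per group after WHERE runs

Fix: Use HAVING for the per-group MIN condition

Corrected query:
SELECT account, MIN(amount) FROM transactions GROUP BY account HAVING MIN(amount) >= 1836.86

Result:
account | MIN(amount)
--------+------------
ACC-102 | 2993       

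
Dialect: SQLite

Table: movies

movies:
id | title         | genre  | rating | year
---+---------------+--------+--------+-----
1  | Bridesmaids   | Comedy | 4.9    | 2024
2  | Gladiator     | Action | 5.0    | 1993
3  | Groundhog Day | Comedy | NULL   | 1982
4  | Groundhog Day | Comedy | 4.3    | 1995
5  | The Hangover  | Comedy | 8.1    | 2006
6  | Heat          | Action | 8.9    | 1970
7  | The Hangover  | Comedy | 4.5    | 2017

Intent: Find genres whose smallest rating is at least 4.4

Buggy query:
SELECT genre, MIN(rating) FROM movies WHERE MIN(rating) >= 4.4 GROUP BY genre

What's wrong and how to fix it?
Bug: MIN() in WHERE is a misuse of aggregate

Fix: Replace WHERE with HAVING after the GROUP BY

Corrected query:
SELECT genre, MIN(rating) FROM movies GROUP BY genre HAVING MIN(rating) >= 4.4

Result:
genre  | MIN(rating)
-------+------------
Action | 5          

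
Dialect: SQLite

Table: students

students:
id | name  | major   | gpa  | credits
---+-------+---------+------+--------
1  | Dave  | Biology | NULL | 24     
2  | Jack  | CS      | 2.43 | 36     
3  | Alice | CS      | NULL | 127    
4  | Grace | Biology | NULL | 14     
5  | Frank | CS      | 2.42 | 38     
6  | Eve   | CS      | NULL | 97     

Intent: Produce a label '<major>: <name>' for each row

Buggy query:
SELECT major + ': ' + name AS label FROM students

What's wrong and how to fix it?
Bug: '+' is numeric addition; on text columns SQLite converts them to 0 instead of concatenating

Fix: Use the || operator for string concatenation

Corrected query:
SELECT major || ': ' || name AS label FROM students

Result:
label         
--------------
Biology: Dave 
CS: Jack      
CS: Alice     
Biology: Grace
CS: Frank     
CS: Eve       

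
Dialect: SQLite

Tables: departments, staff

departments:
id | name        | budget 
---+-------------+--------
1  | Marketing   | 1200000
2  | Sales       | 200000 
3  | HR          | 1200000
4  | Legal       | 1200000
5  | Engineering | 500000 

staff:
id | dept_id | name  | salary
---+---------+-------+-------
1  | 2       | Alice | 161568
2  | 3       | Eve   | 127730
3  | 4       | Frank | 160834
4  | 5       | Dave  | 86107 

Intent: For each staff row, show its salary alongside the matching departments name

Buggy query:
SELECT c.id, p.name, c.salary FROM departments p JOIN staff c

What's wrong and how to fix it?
Bug: JOIN with no ON clause produces a cartesian product; every staff row pairs with every departments row

Fix: Specify the join condition linking the foreign key to the parent id

Corrected query:
SELECT c.id, p.name, c.salary FROM departments p JOIN staff c ON c.dept_id = p.id

Result:
id | name        | salary
---+-------------+-------
1  | Sales       | 161568
2  | HR          | 127730
3  | Legal       | 160834
4  | Engineering | 86107 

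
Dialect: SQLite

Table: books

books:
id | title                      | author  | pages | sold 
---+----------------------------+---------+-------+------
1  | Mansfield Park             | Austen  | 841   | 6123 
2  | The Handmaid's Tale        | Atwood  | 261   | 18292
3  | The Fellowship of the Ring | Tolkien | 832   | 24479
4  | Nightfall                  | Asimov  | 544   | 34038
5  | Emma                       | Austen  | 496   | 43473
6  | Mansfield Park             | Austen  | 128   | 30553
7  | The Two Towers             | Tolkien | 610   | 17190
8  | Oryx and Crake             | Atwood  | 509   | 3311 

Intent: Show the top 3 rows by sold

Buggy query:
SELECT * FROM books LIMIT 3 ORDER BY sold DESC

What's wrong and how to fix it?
Bug: LIMIT must come after ORDER BY

Fix: Swap the clauses: ORDER BY first, then LIMIT

Corrected query:
SELECT * FROM books ORDER BY sold DESC LIMIT 3

Result:
id | title          | author | pages | sold 
---+----------------+--------+-------+------
5  | Emma           | Austen | 496   | 43473
4  | Nightfall      | Asimov | 544   | 34038
6  | Mansfield Park | Austen | 128   | 30553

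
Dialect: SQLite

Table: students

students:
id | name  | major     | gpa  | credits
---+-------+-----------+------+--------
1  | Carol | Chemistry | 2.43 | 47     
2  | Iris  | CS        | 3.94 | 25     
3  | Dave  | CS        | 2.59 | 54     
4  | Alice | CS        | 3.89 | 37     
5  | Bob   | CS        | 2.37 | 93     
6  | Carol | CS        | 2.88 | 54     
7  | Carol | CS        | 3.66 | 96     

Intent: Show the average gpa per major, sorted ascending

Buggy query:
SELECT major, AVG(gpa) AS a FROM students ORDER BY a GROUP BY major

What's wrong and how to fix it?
Bug: ORDER BY appears before GROUP BY; SQL clause order requires GROUP BY first

Fix: Move ORDER BY to the end, after GROUP BY

Corrected query:
SELECT major, AVG(gpa) AS a FROM students GROUP BY major ORDER BY a

Result:
major     | a       
----------+---------
Chemistry | 2.43    
CS        | 3.221667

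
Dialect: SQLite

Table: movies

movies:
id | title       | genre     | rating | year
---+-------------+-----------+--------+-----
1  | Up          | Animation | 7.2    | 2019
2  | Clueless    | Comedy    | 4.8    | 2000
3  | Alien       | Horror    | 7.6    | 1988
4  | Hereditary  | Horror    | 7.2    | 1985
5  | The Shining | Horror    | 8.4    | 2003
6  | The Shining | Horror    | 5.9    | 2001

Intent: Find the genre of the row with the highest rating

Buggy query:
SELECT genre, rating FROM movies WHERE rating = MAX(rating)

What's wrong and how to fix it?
Bug: WHERE is evaluated per row; an aggregate over the whole table isn't defined there

Fix: Wrap MAX in a scalar subquery so WHERE compares against a single value

Corrected query:
SELECT genre, rating FROM movies WHERE rating = (SELECT MAX(rating) FROM movies)

Result:
genre  | rating
-------+-------
Horror | 8.4   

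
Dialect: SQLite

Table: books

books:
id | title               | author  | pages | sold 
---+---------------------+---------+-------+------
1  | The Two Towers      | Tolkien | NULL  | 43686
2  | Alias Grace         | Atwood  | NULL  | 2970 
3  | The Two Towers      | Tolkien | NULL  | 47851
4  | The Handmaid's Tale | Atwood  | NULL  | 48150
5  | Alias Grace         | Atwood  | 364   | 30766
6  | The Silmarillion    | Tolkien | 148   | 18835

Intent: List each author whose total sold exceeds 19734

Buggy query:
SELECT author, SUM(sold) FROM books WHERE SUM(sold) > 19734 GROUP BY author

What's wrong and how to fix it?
Bug: Aggregate functions cannot appear in a WHERE clause

Fix: Use HAVING (which filters groups after aggregation) instead of WHERE

Corrected query:
SELECT author, SUM(sold) FROM books GROUP BY author HAVING SUM(sold) > 19734

Result:
author  | SUM(sold)
--------+----------
Atwood  | 81886    
Tolkien | 110372   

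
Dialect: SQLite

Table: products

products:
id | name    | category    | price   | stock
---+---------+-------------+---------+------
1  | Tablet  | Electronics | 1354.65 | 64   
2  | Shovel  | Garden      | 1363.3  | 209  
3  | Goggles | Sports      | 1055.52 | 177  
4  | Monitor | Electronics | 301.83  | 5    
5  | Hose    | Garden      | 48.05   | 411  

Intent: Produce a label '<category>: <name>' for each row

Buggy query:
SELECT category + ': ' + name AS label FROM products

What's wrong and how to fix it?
Bug: SQLite uses || for string concatenation; + coerces text to numbers (yielding 0)

Fix: Use the || operator for string concatenation

Corrected query:
SELECT category || ': ' || name AS label FROM products

Result:
label               
--------------------
Electronics: Tablet 
Garden: Shovel      
Sports: Goggles     
Electronics: Monitor
Garden: Hose        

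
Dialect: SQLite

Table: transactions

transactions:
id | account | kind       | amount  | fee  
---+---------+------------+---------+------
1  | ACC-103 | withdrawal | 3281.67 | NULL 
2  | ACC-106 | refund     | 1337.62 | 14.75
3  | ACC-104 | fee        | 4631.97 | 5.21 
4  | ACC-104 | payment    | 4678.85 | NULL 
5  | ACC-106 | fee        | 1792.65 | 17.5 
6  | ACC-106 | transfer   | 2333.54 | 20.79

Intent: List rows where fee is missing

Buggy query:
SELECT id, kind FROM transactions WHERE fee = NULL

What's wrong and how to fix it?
Bug: '= NULL' is always unknown in SQL three-valued logic, so no rows match

Fix: Replace '= NULL' with 'IS NULL'

Corrected query:
SELECT id, kind FROM transactions WHERE fee IS NULL

Result:
id | kind      
---+-----------
1  | withdrawal
4  | payment   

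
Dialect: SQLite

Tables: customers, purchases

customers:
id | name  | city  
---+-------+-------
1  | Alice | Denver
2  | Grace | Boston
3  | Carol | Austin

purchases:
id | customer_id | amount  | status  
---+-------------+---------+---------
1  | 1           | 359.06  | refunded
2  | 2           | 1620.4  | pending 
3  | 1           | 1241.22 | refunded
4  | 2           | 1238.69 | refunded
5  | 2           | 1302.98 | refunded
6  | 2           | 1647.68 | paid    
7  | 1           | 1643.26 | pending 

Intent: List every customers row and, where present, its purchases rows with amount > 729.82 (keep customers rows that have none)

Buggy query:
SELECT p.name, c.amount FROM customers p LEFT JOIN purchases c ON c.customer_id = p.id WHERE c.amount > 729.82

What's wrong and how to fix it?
Bug: Filtering c.amount in WHERE discards the NULL rows produced by LEFT JOIN, turning it into an inner join

Fix: Put 'c.amount > 729.82' in the JOIN's ON clause instead of WHERE

Corrected query:
SELECT p.name, c.amount FROM customers p LEFT JOIN purchases c ON c.customer_id = p.id AND c.amount > 729.82

Result:
name  | amount 
------+--------
Alice | 1241.22
Alice | 1643.26
Grace | 1238.69
Grace | 1302.98
Grace | 1620.4 
Grace | 1647.68
Carol | NULL   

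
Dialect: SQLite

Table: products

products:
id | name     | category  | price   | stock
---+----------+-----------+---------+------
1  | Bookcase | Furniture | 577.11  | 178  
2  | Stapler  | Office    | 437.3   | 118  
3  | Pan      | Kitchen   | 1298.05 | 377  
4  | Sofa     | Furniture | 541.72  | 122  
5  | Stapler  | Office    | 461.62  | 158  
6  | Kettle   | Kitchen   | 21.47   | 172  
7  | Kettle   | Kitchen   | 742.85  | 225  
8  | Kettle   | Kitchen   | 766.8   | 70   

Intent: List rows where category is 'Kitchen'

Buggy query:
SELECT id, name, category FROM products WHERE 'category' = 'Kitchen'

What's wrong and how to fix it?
Bug: 'category' in single quotes is a string literal, not the column; the comparison is literal-vs-literal and never true

Fix: Reference the column as category without single quotes

Corrected query:
SELECT id, name, category FROM products WHERE category = 'Kitchen'

Result:
id | name   | category
---+--------+---------
3  | Pan    | Kitchen 
6  | Kettle | Kitchen 
7  | Kettle | Kitchen 
8  | Kettle | Kitchen 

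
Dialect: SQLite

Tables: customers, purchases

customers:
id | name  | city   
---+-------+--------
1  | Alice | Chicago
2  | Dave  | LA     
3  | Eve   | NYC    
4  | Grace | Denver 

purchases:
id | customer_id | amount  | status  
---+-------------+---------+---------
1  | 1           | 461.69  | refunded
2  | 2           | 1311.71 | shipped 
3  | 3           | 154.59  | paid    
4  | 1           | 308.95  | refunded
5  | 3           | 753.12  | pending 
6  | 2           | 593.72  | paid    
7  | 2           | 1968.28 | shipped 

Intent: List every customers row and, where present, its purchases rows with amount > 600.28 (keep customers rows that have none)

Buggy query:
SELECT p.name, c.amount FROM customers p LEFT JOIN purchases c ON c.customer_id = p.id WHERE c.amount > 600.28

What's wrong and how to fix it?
Bug: Filtering c.amount in WHERE discards the NULL rows produced by LEFT JOIN, turning it into an inner join

Fix: Move the right-table condition into the ON clause so unmatched parents are kept

Corrected query:
SELECT p.name, c.amount FROM customers p LEFT JOIN purchases c ON c.customer_id = p.id AND c.amount > 600.28

Result:
name  | amount 
------+--------
Alice | NULL   
Dave  | 1311.71
Dave  | 1968.28
Eve   | 753.12 
Grace | NULL   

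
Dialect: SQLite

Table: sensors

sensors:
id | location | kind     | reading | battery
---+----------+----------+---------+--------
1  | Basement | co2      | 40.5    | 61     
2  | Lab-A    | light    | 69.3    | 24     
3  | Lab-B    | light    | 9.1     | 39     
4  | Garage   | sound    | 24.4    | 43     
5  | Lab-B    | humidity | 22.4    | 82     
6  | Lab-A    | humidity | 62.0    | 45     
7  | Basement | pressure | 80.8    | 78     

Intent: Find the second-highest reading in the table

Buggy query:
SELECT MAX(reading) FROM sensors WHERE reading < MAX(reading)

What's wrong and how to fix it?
Bug: MAX(reading) on the right of the comparison is an aggregate-in-WHERE error

Fix: Put the inner MAX in a scalar subquery

Corrected query:
SELECT MAX(reading) FROM sensors WHERE reading < (SELECT MAX(reading) FROM sensors)

Result:
MAX(reading)
------------
69.3        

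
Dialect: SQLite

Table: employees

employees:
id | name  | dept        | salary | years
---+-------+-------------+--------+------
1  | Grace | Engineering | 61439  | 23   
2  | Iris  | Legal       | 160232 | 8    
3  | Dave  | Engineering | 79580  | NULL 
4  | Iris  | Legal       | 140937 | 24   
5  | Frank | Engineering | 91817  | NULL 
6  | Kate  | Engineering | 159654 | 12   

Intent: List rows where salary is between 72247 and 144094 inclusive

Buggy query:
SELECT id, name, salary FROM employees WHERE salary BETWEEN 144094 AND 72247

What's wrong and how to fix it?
Bug: BETWEEN expects the lower bound first; with 144094 AND 72247 the range is empty

Fix: Swap the bounds so the smaller value comes first

Corrected query:
SELECT id, name, salary FROM employees WHERE salary BETWEEN 72247 AND 144094

Result:
id | name  | salary
---+-------+-------
3  | Dave  | 79580 
4  | Iris  | 140937
5  | Frank | 91817 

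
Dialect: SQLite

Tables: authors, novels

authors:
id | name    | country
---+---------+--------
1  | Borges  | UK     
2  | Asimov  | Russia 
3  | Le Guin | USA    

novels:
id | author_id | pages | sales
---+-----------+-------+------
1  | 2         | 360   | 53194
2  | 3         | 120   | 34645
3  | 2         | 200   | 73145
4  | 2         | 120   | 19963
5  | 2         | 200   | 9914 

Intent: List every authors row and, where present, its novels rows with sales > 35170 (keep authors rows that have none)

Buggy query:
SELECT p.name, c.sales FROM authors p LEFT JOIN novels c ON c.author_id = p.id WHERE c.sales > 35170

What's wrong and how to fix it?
Bug: A WHERE condition on the right-hand table after LEFT JOIN drops unmatched parents

Fix: Move the right-table condition into the ON clause so unmatched parents are kept

Corrected query:
SELECT p.name, c.sales FROM authors p LEFT JOIN novels c ON c.author_id = p.id AND c.sales > 35170

Result:
name    | sales
--------+------
Borges  | NULL 
Asimov  | 53194
Asimov  | 73145
Le Guin | NULL 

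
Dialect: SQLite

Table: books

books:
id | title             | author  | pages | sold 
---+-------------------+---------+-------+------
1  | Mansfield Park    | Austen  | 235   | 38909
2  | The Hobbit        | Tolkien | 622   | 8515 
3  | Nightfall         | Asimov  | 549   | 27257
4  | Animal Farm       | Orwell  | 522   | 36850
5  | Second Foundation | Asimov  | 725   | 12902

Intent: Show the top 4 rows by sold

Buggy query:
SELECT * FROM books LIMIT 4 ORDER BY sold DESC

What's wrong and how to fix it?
Bug: ORDER BY cannot follow LIMIT; LIMIT is the final clause

Fix: Swap the clauses: ORDER BY first, then LIMIT

Corrected query:
SELECT * FROM books ORDER BY sold DESC LIMIT 4

Result:
id | title             | author | pages | sold 
---+-------------------+--------+-------+------
1  | Mansfield Park    | Austen | 235   | 38909
4  | Animal Farm       | Orwell | 522   | 36850
3  | Nightfall         | Asimov | 549   | 27257
5  | Second Foundation | Asimov | 725   | 12902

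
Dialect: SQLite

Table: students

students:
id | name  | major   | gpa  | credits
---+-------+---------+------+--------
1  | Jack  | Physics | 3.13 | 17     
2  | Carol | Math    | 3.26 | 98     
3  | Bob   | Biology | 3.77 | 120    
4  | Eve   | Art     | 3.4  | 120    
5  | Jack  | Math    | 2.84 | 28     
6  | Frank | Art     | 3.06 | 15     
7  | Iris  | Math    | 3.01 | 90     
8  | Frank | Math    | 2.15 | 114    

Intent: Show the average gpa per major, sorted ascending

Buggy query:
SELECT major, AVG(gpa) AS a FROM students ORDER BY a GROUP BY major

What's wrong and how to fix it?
Bug: GROUP BY must precede ORDER BY

Fix: Move ORDER BY to the end, after GROUP BY

Corrected query:
SELECT major, AVG(gpa) AS a FROM students GROUP BY major ORDER BY a

Result:
major   | a    
--------+------
Math    | 2.815
Physics | 3.13 
Art     | 3.23 
Biology | 3.77 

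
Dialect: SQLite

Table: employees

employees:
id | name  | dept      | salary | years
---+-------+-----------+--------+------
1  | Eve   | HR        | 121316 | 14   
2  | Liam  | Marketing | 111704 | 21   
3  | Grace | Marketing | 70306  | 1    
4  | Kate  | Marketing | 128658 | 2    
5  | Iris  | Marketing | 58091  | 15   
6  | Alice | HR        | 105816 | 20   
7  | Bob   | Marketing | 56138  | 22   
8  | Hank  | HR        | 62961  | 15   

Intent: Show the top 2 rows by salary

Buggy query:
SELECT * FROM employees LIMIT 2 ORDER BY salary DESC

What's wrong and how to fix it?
Bug: ORDER BY cannot follow LIMIT; LIMIT is the final clause

Fix: Sort with ORDER BY, then apply LIMIT

Corrected query:
SELECT * FROM employees ORDER BY salary DESC LIMIT 2

Result:
id | name | dept      | salary | years
---+------+-----------+--------+------
4  | Kate | Marketing | 128658 | 2    
1  | Eve  | HR        | 121316 | 14   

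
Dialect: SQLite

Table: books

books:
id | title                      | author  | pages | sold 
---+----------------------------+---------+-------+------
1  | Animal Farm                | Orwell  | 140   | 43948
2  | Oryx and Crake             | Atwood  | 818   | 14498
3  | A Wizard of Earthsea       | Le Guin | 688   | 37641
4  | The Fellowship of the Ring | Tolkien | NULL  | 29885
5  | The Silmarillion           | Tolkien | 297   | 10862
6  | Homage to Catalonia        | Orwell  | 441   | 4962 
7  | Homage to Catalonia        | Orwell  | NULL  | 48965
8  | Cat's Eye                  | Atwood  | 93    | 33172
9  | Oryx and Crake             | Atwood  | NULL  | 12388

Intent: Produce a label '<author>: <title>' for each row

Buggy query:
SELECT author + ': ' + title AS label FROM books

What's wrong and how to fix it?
Bug: '+' is numeric addition; on text columns SQLite converts them to 0 instead of concatenating

Fix: Use the || operator for string concatenation

Corrected query:
SELECT author || ': ' || title AS label FROM books

Result:
label                              
-----------------------------------
Orwell: Animal Farm                
Atwood: Oryx and Crake             
Le Guin: A Wizard of Earthsea      
Tolkien: The Fellowship of the Ring
Tolkien: The Silmarillion          
Orwell: Homage to Catalonia        
Orwell: Homage to Catalonia        
Atwood: Cat's Eye                  
Atwood: Oryx and Crake             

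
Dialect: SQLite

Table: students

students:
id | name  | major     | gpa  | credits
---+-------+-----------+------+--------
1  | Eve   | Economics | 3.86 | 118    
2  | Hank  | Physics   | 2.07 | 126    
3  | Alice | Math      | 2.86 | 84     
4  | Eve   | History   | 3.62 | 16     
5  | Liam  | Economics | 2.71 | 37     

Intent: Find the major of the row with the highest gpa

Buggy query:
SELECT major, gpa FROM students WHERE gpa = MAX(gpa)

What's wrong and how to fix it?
Bug: WHERE is evaluated per row; an aggregate over the whole table isn't defined there

Fix: Wrap MAX in a scalar subquery so WHERE compares against a single value

Corrected query:
SELECT major, gpa FROM students WHERE gpa = (SELECT MAX(gpa) FROM students)

Result:
major     | gpa 
----------+-----
Economics | 3.86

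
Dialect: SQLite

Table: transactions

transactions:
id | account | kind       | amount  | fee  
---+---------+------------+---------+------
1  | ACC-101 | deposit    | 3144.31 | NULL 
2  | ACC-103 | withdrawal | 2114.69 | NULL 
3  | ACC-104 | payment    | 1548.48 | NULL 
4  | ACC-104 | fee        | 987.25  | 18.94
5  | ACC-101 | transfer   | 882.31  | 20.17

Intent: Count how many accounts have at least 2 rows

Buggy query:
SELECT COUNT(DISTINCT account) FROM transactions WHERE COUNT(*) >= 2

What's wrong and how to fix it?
Bug: COUNT(*) cannot appear in WHERE; the per-group count doesn't exist yet

Fix: Use a subquery that GROUPs and filters with HAVING, then count its rows

Corrected query:
SELECT COUNT(*) FROM (SELECT account FROM transactions GROUP BY account HAVING COUNT(*) >= 2)

Result:
COUNT(*)
--------
2       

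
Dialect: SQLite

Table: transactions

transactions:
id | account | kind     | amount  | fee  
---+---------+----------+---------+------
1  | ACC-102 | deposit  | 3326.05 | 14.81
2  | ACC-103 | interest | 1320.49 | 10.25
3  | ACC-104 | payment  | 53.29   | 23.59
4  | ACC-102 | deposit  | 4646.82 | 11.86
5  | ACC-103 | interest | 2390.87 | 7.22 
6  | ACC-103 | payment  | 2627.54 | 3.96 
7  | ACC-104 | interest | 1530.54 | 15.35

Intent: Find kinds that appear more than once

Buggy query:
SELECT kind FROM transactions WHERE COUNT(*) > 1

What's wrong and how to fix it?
Bug: COUNT(*) is an aggregate and cannot be used in WHERE

Fix: GROUP BY kind, then filter groups with HAVING COUNT(*) > 1

Corrected query:
SELECT kind FROM transactions GROUP BY kind HAVING COUNT(*) > 1

Result:
kind    
--------
deposit 
interest
payment 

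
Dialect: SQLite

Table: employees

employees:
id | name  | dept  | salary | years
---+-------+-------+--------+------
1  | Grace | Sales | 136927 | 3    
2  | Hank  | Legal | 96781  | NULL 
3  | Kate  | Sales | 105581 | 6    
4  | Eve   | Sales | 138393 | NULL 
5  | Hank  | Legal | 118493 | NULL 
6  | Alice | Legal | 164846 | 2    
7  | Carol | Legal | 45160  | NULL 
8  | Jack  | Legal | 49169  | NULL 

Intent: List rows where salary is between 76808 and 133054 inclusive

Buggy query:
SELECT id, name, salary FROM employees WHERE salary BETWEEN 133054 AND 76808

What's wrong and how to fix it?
Bug: BETWEEN expects the lower bound first; with 133054 AND 76808 the range is empty

Fix: Swap the bounds so the smaller value comes first

Corrected query:
SELECT id, name, salary FROM employees WHERE salary BETWEEN 76808 AND 133054

Result:
id | name | salary
---+------+-------
2  | Hank | 96781 
3  | Kate | 105581
5  | Hank | 118493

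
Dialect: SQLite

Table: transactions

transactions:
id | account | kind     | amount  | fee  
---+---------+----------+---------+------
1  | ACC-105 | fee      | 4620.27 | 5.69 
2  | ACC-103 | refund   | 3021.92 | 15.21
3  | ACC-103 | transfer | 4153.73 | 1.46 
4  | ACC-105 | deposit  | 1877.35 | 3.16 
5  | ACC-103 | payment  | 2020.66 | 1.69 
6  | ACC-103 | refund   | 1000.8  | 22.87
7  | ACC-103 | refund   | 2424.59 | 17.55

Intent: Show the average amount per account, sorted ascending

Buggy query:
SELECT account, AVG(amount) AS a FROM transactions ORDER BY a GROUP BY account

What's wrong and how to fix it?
Bug: GROUP BY must precede ORDER BY

Fix: Move ORDER BY to the end, after GROUP BY

Corrected query:
SELECT account, AVG(amount) AS a FROM transactions GROUP BY account ORDER BY a

Result:
account | a      
--------+--------
ACC-103 | 2524.34
ACC-105 | 3248.81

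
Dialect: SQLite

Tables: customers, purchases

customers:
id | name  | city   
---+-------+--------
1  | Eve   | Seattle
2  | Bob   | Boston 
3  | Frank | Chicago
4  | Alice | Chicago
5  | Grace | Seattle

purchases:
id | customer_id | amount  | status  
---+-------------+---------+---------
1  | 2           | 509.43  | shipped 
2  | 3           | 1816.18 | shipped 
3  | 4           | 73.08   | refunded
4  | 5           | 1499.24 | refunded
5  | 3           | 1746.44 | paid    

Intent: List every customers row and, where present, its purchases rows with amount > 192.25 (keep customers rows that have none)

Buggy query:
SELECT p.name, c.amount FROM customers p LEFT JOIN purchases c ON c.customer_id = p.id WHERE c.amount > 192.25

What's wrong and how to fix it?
Bug: A WHERE condition on the right-hand table after LEFT JOIN drops unmatched parents

Fix: Move the right-table condition into the ON clause so unmatched parents are kept

Corrected query:
SELECT p.name, c.amount FROM customers p LEFT JOIN purchases c ON c.customer_id = p.id AND c.amount > 192.25

Result:
name  | amount 
------+--------
Eve   | NULL   
Bob   | 509.43 
Frank | 1746.44
Frank | 1816.18
Alice | NULL   
Grace | 1499.24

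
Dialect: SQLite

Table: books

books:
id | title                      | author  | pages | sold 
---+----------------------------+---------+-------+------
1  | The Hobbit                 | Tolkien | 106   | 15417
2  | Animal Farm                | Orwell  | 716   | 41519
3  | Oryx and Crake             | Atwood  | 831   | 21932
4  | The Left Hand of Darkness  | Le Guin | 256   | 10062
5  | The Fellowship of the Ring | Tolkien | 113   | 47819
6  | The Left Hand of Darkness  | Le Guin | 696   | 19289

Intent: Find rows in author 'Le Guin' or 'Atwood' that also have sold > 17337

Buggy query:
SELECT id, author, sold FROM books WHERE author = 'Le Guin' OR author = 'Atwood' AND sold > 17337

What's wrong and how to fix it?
Bug: Without parentheses, AND is evaluated before OR, so the sold filter only applies to the 'Atwood' branch

Fix: Group the OR with parentheses (or use IN), then AND the threshold

Corrected query:
SELECT id, author, sold FROM books WHERE (author = 'Le Guin' OR author = 'Atwood') AND sold > 17337

Result:
id | author  | sold 
---+---------+------
3  | Atwood  | 21932
6  | Le Guin | 19289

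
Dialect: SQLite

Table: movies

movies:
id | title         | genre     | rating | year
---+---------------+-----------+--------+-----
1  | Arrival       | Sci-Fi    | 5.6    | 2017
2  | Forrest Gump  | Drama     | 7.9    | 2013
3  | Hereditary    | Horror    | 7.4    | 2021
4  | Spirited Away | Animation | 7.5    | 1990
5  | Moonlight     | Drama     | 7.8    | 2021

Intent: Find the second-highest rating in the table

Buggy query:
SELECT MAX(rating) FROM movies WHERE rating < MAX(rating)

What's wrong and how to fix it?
Bug: The inner MAX is an aggregate inside WHERE, which is not allowed

Fix: Put the inner MAX in a scalar subquery

Corrected query:
SELECT MAX(rating) FROM movies WHERE rating < (SELECT MAX(rating) FROM movies)

Result:
MAX(rating)
-----------
7.8        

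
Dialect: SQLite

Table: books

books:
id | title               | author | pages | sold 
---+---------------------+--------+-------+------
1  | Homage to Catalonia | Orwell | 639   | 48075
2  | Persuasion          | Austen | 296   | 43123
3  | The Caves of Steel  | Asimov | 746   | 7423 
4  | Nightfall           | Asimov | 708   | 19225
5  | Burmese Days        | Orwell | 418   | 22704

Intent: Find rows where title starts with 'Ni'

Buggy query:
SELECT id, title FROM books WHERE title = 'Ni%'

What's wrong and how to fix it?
Bug: Wildcards only work with LIKE; '=' treats '%' as a literal character

Fix: Use LIKE for wildcard pattern matching

Corrected query:
SELECT id, title FROM books WHERE title LIKE 'Ni%'

Result:
id | title    
---+----------
4  | Nightfall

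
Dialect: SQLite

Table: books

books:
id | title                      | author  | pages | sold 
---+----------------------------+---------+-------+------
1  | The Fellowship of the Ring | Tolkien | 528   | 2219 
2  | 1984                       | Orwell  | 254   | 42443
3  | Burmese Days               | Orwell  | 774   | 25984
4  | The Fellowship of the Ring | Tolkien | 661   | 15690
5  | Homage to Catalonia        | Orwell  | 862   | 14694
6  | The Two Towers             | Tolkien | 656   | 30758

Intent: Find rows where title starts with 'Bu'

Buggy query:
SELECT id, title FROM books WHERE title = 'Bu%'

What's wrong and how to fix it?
Bug: Wildcards only work with LIKE; '=' treats '%' as a literal character

Fix: Replace '=' with LIKE so 'Bu%' is treated as a pattern

Corrected query:
SELECT id, title FROM books WHERE title LIKE 'Bu%'

Result:
id | title       
---+-------------
3  | Burmese Days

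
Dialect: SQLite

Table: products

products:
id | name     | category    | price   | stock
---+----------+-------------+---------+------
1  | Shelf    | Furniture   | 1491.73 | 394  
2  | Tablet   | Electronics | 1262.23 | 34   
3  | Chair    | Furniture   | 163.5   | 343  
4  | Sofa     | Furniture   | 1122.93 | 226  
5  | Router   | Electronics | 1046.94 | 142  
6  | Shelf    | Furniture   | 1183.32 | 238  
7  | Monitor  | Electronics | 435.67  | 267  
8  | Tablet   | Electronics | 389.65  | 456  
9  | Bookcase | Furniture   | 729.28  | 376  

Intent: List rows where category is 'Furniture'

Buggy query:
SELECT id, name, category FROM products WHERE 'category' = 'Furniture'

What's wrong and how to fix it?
Bug: Single quotes denote string literals in SQL; the column name is being compared as a constant string

Fix: Remove the quotes around the column name (or use double quotes for an identifier)

Corrected query:
SELECT id, name, category FROM products WHERE category = 'Furniture'

Result:
id | name     | category 
---+----------+----------
1  | Shelf    | Furniture
3  | Chair    | Furniture
4  | Sofa     | Furniture
6  | Shelf    | Furniture
9  | Bookcase | Furniture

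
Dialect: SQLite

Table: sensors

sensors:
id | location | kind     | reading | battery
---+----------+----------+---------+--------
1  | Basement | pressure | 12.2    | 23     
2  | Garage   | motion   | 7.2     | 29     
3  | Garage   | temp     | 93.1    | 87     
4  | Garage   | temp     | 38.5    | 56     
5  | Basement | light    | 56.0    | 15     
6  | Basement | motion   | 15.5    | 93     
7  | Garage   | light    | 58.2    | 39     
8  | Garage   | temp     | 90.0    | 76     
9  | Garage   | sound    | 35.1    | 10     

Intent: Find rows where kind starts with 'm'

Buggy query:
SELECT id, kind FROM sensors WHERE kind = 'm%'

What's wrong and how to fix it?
Bug: '=' compares the literal string including the % character; pattern matching needs LIKE

Fix: Replace '=' with LIKE so 'm%' is treated as a pattern

Corrected query:
SELECT id, kind FROM sensors WHERE kind LIKE 'm%'

Result:
id | kind  
---+-------
2  | motion
6  | motion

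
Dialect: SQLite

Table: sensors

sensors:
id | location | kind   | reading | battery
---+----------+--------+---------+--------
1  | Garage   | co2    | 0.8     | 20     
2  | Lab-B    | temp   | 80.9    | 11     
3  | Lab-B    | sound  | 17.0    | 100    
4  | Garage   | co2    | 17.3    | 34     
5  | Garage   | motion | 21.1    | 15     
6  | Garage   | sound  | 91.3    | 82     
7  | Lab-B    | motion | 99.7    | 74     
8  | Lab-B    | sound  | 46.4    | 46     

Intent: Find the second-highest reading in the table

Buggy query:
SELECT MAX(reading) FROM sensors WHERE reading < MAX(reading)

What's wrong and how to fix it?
Bug: The inner MAX is an aggregate inside WHERE, which is not allowed

Fix: Compute the overall MAX in a subquery, then take MAX of rows below it

Corrected query:
SELECT MAX(reading) FROM sensors WHERE reading < (SELECT MAX(reading) FROM sensors)

Result:
MAX(reading)
------------
91.3        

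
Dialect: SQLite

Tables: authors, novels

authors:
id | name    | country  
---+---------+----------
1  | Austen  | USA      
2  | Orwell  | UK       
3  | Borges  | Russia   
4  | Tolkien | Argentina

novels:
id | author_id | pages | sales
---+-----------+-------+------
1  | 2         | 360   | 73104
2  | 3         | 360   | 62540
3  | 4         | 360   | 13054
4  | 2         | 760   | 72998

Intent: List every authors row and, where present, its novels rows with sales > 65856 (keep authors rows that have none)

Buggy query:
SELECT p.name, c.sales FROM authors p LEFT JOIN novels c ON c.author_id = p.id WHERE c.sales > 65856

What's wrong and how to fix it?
Bug: Filtering c.sales in WHERE discards the NULL rows produced by LEFT JOIN, turning it into an inner join

Fix: Move the right-table condition into the ON clause so unmatched parents are kept

Corrected query:
SELECT p.name, c.sales FROM authors p LEFT JOIN novels c ON c.author_id = p.id AND c.sales > 65856

Result:
name    | sales
--------+------
Austen  | NULL 
Orwell  | 72998
Orwell  | 73104
Borges  | NULL 
Tolkien | NULL 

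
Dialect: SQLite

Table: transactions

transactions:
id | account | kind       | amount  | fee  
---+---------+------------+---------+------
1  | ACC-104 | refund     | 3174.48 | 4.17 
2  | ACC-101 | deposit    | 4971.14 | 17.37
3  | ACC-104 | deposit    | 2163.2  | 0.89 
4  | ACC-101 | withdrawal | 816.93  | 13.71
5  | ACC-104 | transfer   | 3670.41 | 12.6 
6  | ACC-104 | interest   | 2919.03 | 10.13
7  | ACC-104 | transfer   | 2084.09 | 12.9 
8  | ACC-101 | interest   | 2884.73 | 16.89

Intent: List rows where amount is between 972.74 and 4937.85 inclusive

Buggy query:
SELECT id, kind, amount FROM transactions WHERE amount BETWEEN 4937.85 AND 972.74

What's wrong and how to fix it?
Bug: BETWEEN expects the lower bound first; with 4937.85 AND 972.74 the range is empty

Fix: Swap the bounds so the smaller value comes first

Corrected query:
SELECT id, kind, amount FROM transactions WHERE amount BETWEEN 972.74 AND 4937.85

Result:
id | kind     | amount 
---+----------+--------
1  | refund   | 3174.48
3  | deposit  | 2163.2 
5  | transfer | 3670.41
6  | interest | 2919.03
7  | transfer | 2084.09
8  | interest | 2884.73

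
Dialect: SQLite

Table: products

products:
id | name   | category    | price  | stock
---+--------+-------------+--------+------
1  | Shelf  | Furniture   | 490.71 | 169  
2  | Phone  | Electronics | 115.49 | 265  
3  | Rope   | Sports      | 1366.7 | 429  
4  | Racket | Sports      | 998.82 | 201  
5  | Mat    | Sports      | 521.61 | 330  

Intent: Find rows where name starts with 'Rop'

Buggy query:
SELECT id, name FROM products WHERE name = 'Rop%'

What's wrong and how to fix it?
Bug: '=' compares the literal string including the % character; pattern matching needs LIKE

Fix: Replace '=' with LIKE so 'Rop%' is treated as a pattern

Corrected query:
SELECT id, name FROM products WHERE name LIKE 'Rop%'

Result:
id | name
---+-----
3  | Rope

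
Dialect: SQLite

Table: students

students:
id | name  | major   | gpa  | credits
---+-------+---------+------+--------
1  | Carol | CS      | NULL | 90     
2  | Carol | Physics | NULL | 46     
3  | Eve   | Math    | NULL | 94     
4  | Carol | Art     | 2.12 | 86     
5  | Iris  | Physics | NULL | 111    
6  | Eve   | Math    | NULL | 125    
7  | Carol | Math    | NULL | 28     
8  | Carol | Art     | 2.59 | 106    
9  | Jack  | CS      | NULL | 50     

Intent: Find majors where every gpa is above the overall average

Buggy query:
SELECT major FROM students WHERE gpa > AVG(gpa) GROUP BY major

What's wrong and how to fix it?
Bug: WHERE evaluates per row before aggregation, so AVG() is unavailable

Fix: Use a subquery for AVG and a HAVING MIN(...) filter so the condition holds for every row in the group

Corrected query:
SELECT major FROM students GROUP BY major HAVING MIN(gpa) > (SELECT AVG(gpa) FROM students)

Result:
(no rows)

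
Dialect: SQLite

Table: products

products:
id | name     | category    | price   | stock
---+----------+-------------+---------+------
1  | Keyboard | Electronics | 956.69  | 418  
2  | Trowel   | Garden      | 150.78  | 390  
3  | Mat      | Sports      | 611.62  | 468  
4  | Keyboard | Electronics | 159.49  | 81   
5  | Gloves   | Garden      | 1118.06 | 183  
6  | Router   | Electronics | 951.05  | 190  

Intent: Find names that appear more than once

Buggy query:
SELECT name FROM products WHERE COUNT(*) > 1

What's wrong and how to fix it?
Bug: COUNT(*) is an aggregate and cannot be used in WHERE

Fix: GROUP BY name, then filter groups with HAVING COUNT(*) > 1

Corrected query:
SELECT name FROM products GROUP BY name HAVING COUNT(*) > 1

Result:
name    
--------
Keyboard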